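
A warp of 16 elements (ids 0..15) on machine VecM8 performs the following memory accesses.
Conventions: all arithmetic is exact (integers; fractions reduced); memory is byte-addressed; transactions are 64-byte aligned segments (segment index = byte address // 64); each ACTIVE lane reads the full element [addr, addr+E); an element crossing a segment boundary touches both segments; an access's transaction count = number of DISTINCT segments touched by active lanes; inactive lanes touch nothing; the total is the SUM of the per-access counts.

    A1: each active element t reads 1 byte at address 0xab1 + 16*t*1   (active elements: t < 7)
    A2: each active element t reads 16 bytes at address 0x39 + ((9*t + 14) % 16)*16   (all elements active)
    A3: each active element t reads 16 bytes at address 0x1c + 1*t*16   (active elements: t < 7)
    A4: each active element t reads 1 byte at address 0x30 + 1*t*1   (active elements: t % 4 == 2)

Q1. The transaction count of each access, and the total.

A1: 3 transactions
A2: 5 transactions
A3: 3 transactions
A4: 1 transaction

Answer: 3,5,3,1; total 12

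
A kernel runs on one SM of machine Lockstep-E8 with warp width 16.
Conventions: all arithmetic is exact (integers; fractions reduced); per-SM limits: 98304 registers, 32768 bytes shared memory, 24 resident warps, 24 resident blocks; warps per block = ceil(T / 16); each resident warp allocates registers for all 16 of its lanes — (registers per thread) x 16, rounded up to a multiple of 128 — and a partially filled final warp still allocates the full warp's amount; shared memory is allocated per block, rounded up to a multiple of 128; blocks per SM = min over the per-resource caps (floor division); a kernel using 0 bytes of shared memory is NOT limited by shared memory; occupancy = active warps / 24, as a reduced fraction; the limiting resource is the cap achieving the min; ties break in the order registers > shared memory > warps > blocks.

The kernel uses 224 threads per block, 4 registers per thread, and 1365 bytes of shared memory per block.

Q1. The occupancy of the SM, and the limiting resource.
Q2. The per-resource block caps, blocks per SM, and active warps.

Answer: occupancy 7/12, limited by warps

registers: 54 blocks
shared memory: 23 blocks
warps: 1 block
blocks: 24 blocks

Answer: 1 block, 14 active warps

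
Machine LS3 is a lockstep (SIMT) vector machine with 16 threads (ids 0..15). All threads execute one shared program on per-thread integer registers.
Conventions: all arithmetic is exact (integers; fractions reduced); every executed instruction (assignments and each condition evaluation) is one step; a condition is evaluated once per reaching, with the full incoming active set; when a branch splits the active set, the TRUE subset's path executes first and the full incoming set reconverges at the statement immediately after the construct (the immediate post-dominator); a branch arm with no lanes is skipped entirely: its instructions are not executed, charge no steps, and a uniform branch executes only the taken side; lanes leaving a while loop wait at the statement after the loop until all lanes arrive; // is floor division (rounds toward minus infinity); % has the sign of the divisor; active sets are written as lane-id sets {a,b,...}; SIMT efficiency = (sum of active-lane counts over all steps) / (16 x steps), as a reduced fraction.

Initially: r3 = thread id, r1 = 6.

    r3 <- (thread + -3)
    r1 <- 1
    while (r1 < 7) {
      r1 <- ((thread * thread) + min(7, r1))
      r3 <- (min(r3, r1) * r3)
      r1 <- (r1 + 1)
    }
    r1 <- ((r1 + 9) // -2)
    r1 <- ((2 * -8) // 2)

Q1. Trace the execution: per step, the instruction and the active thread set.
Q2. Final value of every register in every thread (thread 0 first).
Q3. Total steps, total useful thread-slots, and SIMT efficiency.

step 0: r3 <- (thread + -3)          {0,1,2,3,4,5,6,7,8,9,10,11,12,13,14,15}
step 1: r1 <- 1                      {0,1,2,3,4,5,6,7,8,9,10,11,12,13,14,15}
step 2: eval (r1 < 7)                {0,1,2,3,4,5,6,7,8,9,10,11,12,13,14,15}
step 3: r1 <- ((thread * thread) + min(7, r1)) {0,1,2,3,4,5,6,7,8,9,10,11,12,13,14,15}
step 4: r3 <- (min(r3, r1) * r3)     {0,1,2,3,4,5,6,7,8,9,10,11,12,13,14,15}
step 5: r1 <- (r1 + 1)               {0,1,2,3,4,5,6,7,8,9,10,11,12,13,14,15}
step 6: eval (r1 < 7)                {0,1,2,3,4,5,6,7,8,9,10,11,12,13,14,15}
step 7: r1 <- ((thread * thread) + min(7, r1)) {0,1,2}
step 8: r3 <- (min(r3, r1) * r3)     {0,1,2}
step 9: r1 <- (r1 + 1)               {0,1,2}
step 10: eval (r1 < 7)                {0,1,2}
step 11: r1 <- ((thread * thread) + min(7, r1)) {0,1}
step 12: r3 <- (min(r3, r1) * r3)     {0,1}
step 13: r1 <- (r1 + 1)               {0,1}
step 14: eval (r1 < 7)                {0,1}
step 15: r1 <- ((thread * thread) + min(7, r1)) {0}
step 16: r3 <- (min(r3, r1) * r3)     {0}
step 17: r1 <- (r1 + 1)               {0}
step 18: eval (r1 < 7)                {0}
step 19: r1 <- ((thread * thread) + min(7, r1)) {0}
step 20: r3 <- (min(r3, r1) * r3)     {0}
step 21: r1 <- (r1 + 1)               {0}
step 22: eval (r1 < 7)                {0}
step 23: r1 <- ((thread * thread) + min(7, r1)) {0}
step 24: r3 <- (min(r3, r1) * r3)     {0}
step 25: r1 <- (r1 + 1)               {0}
step 26: eval (r1 < 7)                {0}
step 27: r1 <- ((r1 + 9) // -2)       {0,1,2,3,4,5,6,7,8,9,10,11,12,13,14,15}
step 28: r1 <- ((2 * -8) // 2)        {0,1,2,3,4,5,6,7,8,9,10,11,12,13,14,15}

Answer: 29 steps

r3: 6480,96,1,0,1,4,9,16,25,36,49,64,81,100,121,144
r1: -8,-8,-8,-8,-8,-8,-8,-8,-8,-8,-8,-8,-8,-8,-8,-8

steps = 29; useful = 176; efficiency = 176/464 = 11/29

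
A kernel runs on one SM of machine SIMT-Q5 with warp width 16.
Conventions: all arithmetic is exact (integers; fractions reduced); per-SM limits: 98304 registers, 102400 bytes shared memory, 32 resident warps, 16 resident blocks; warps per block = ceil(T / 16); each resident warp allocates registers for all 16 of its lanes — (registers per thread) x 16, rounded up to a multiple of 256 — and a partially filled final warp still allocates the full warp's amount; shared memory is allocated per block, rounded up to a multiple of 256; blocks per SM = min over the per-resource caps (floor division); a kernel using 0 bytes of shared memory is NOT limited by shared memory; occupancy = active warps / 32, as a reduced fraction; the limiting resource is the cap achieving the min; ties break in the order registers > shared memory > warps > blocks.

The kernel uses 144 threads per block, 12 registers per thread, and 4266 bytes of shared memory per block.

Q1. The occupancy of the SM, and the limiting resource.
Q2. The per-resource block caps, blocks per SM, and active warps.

Answer: occupancy 27/32, limited by warps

registers: 42 blocks
shared memory: 23 blocks
warps: 3 blocks
blocks: 16 blocks

Answer: 3 blocks, 27 active warps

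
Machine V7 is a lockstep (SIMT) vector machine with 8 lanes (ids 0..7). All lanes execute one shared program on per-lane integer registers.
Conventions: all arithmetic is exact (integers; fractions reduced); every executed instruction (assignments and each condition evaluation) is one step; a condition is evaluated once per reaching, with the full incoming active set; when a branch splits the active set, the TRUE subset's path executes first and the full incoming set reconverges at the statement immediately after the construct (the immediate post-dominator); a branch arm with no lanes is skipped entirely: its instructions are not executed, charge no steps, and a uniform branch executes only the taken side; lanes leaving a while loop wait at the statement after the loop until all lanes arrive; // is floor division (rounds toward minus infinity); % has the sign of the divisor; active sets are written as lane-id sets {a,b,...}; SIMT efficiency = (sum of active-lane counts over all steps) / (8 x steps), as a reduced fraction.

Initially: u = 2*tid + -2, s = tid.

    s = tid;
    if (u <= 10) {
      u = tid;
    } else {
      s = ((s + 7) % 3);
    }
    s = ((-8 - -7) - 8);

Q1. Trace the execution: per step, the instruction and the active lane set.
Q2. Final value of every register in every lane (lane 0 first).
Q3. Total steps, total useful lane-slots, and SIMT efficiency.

step 0: s <- tid                     {0,1,2,3,4,5,6,7}
step 1: eval (u <= 10)               {0,1,2,3,4,5,6,7}
step 2: u <- tid                     {0,1,2,3,4,5,6}
step 3: s <- ((s + 7) % 3)           {7}
step 4: s <- ((-8 - -7) - 8)         {0,1,2,3,4,5,6,7}

Answer: 5 steps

u: 0,1,2,3,4,5,6,12
s: -9,-9,-9,-9,-9,-9,-9,-9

steps = 5; useful = 32; efficiency = 32/40 = 4/5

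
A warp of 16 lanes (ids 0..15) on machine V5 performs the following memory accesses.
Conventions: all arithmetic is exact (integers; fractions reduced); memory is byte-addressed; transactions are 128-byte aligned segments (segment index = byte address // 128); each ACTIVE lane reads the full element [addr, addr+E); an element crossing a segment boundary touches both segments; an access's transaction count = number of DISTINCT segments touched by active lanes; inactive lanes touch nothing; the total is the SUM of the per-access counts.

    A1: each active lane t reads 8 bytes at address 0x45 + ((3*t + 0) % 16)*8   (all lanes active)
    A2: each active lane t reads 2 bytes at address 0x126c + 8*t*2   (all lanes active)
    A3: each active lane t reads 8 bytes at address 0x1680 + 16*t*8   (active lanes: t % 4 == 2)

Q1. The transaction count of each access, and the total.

A1: 2 transactions
A2: 3 transactions
A3: 4 transactions

Answer: 2,3,4; total 9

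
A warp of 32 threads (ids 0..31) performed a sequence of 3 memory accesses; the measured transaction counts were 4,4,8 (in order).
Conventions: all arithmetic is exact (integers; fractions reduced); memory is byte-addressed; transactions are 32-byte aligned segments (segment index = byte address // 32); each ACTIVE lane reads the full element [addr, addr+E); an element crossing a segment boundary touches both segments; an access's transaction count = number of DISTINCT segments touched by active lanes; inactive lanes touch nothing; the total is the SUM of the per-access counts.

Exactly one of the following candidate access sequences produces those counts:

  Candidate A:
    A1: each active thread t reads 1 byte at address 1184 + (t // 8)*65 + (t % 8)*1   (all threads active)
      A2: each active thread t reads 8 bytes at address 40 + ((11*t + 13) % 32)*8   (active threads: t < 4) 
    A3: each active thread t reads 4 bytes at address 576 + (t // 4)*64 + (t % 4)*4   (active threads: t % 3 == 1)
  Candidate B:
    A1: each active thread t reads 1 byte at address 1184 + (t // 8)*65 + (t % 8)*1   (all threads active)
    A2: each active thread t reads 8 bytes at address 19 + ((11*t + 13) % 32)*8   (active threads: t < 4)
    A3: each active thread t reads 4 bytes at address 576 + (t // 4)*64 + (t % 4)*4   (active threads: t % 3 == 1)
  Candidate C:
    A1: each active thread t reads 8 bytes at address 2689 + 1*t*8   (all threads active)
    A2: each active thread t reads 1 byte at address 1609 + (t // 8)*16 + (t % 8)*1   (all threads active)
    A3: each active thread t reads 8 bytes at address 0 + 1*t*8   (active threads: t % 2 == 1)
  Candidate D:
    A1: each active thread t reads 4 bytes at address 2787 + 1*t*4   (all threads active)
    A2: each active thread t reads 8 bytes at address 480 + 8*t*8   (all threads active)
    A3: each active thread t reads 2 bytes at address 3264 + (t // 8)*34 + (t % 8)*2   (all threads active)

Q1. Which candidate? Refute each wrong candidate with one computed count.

A: A2 gives 3 transactions, not 4
C: A1 gives 9 transactions, not 4
D: A1 gives 5 transactions, not 4
B: all counts match (4,4,8)

Answer: B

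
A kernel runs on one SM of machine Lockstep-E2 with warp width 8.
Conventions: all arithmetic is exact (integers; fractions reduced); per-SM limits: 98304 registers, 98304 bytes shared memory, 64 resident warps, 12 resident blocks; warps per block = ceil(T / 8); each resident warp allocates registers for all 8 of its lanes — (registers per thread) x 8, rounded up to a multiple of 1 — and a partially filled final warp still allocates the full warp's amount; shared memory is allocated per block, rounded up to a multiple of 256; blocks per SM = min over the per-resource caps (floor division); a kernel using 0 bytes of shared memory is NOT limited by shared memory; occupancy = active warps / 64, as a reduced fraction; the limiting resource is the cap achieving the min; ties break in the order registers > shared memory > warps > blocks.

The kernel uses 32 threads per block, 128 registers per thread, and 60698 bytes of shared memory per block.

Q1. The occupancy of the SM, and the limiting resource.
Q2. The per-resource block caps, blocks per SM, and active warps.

Answer: occupancy 1/16, limited by shared memory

registers: 24 blocks
shared memory: 1 block
warps: 16 blocks
blocks: 12 blocks

Answer: 1 block, 4 active warps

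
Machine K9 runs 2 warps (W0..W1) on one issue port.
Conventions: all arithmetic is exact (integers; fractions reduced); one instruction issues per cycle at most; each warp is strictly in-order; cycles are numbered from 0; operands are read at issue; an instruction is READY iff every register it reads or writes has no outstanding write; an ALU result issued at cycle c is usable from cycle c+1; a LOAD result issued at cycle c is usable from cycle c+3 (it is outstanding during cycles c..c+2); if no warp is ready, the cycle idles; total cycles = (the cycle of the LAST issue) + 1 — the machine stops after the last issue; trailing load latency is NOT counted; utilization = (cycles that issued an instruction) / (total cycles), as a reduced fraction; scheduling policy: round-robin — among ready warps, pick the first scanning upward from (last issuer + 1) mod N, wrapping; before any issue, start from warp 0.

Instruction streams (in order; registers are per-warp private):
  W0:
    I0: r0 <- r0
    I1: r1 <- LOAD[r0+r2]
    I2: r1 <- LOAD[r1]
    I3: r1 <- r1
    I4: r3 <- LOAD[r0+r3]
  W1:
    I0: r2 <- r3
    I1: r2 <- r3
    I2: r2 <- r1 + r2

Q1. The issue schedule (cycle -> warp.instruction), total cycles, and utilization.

cycle 0: W0.I0
cycle 1: W1.I0
cycle 2: W0.I1
cycle 3: W1.I1
cycle 4: W1.I2
cycle 5: W0.I2
cycle 6: idle
cycle 7: idle
cycle 8: W0.I3
cycle 9: W0.I4

Answer: 10 cycles, utilization 4/5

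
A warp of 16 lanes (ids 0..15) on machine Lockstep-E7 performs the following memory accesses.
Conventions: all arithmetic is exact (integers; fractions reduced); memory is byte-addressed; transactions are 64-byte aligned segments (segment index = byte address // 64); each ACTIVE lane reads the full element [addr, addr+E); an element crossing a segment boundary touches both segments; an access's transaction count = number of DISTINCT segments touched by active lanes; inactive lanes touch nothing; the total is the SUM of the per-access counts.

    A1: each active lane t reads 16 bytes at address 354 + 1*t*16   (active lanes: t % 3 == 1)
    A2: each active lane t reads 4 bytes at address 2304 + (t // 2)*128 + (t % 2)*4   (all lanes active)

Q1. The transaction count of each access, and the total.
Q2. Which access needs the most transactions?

A1: 5 transactions
A2: 8 transactions

Answer: 5,8; total 13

Answer: A2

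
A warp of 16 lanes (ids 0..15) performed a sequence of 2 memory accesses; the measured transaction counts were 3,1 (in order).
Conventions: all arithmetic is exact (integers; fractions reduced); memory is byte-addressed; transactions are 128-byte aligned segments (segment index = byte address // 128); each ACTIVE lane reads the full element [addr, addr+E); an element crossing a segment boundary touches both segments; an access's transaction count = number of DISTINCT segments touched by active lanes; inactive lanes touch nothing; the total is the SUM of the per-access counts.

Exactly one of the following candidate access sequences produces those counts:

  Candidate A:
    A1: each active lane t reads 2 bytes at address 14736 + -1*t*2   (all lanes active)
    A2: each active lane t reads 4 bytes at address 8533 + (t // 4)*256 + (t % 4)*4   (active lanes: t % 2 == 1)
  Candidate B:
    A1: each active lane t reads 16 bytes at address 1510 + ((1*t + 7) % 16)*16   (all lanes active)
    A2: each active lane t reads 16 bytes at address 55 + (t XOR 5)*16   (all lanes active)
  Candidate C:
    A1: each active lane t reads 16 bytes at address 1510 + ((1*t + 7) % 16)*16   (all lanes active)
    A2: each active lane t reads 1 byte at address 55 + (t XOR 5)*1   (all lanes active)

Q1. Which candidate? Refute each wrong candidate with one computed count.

A: A1 gives 2 transactions, not 3
B: A2 gives 3 transactions, not 1
C: all counts match (3,1)

Answer: C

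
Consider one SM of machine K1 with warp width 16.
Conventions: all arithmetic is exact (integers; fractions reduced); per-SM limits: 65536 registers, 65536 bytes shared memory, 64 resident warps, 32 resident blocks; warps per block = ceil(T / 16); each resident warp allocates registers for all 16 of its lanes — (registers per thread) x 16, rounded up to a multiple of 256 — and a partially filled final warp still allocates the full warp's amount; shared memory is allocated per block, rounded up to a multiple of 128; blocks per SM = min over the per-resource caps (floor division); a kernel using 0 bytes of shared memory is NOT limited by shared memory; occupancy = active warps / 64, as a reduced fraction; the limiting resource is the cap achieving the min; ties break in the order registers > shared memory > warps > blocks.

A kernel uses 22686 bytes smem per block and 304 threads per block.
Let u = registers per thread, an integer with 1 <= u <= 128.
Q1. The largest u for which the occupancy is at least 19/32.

Answer: u = 96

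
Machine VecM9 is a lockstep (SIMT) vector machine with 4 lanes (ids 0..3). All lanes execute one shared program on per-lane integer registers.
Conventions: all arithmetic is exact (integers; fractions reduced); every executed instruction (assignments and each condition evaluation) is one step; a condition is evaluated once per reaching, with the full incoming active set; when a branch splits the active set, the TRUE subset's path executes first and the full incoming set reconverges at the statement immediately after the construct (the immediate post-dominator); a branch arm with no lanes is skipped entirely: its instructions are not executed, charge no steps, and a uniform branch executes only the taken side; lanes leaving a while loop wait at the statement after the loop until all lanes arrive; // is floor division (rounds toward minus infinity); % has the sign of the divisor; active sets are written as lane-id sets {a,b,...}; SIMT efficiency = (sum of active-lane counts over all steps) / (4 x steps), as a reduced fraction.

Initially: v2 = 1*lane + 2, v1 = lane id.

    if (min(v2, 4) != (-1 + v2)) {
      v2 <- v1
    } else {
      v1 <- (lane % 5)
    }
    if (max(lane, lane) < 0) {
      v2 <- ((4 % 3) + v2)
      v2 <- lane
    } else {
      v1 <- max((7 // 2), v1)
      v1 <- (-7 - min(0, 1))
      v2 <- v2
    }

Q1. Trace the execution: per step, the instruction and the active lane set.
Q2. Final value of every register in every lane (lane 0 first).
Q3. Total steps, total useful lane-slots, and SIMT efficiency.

step 0: eval (min(v2, 4) != (-1 + v2)) {0,1,2,3}
step 1: v2 <- v1                     {0,1,2}
step 2: v1 <- (lane % 5)             {3}
step 3: eval (max(lane, lane) < 0)   {0,1,2,3}
step 4: v1 <- max((7 // 2), v1)      {0,1,2,3}
step 5: v1 <- (-7 - min(0, 1))       {0,1,2,3}
step 6: v2 <- v2                     {0,1,2,3}

Answer: 7 steps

v2: 0,1,2,5
v1: -7,-7,-7,-7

steps = 7; useful = 24; efficiency = 24/28 = 6/7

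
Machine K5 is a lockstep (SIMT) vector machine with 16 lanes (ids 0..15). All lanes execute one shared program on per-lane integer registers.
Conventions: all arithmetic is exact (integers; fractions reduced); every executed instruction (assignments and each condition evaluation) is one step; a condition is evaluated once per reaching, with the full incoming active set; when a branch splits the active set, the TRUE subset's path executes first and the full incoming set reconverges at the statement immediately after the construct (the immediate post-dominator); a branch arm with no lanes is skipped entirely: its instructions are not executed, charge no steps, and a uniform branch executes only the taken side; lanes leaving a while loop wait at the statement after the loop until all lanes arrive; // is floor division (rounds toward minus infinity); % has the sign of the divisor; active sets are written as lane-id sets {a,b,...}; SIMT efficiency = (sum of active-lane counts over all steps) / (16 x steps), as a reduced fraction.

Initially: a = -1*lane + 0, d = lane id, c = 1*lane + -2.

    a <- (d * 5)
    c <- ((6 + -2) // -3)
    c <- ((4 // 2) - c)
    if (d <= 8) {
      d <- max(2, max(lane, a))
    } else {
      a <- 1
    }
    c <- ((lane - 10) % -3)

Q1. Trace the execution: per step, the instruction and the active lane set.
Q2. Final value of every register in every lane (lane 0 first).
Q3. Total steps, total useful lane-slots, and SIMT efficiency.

step 0: a <- (d * 5)                 {0,1,2,3,4,5,6,7,8,9,10,11,12,13,14,15}
step 1: c <- ((6 + -2) // -3)        {0,1,2,3,4,5,6,7,8,9,10,11,12,13,14,15}
step 2: c <- ((4 // 2) - c)          {0,1,2,3,4,5,6,7,8,9,10,11,12,13,14,15}
step 3: eval (d <= 8)                {0,1,2,3,4,5,6,7,8,9,10,11,12,13,14,15}
step 4: d <- max(2, max(lane, a))    {0,1,2,3,4,5,6,7,8}
step 5: a <- 1                       {9,10,11,12,13,14,15}
step 6: c <- ((lane - 10) % -3)      {0,1,2,3,4,5,6,7,8,9,10,11,12,13,14,15}

Answer: 7 steps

a: 0,5,10,15,20,25,30,35,40,1,1,1,1,1,1,1
d: 2,5,10,15,20,25,30,35,40,9,10,11,12,13,14,15
c: -1,0,-2,-1,0,-2,-1,0,-2,-1,0,-2,-1,0,-2,-1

steps = 7; useful = 96; efficiency = 96/112 = 6/7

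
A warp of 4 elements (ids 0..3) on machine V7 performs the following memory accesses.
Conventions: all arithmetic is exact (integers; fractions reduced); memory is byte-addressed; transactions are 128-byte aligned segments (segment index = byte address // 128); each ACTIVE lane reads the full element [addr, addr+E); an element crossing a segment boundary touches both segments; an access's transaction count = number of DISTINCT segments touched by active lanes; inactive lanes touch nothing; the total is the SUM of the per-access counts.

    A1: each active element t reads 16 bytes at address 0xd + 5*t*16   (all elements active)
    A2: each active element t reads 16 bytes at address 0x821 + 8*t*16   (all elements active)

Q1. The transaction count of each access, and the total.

A1: 3 transactions
A2: 4 transactions

Answer: 3,4; total 7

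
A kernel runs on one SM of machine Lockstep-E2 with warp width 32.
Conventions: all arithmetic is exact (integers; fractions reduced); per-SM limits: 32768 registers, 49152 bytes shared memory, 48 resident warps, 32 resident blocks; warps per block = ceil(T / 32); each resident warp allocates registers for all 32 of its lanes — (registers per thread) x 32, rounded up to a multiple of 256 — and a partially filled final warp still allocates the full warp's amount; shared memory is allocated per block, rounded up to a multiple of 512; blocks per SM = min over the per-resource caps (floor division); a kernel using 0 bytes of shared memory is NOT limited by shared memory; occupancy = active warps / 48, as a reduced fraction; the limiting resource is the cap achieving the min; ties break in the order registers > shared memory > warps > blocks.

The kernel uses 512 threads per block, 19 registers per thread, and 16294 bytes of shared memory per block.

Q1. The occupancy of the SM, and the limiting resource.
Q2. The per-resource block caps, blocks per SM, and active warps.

Answer: occupancy 2/3, limited by registers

registers: 2 blocks
shared memory: 3 blocks
warps: 3 blocks
blocks: 32 blocks

Answer: 2 blocks, 32 active warps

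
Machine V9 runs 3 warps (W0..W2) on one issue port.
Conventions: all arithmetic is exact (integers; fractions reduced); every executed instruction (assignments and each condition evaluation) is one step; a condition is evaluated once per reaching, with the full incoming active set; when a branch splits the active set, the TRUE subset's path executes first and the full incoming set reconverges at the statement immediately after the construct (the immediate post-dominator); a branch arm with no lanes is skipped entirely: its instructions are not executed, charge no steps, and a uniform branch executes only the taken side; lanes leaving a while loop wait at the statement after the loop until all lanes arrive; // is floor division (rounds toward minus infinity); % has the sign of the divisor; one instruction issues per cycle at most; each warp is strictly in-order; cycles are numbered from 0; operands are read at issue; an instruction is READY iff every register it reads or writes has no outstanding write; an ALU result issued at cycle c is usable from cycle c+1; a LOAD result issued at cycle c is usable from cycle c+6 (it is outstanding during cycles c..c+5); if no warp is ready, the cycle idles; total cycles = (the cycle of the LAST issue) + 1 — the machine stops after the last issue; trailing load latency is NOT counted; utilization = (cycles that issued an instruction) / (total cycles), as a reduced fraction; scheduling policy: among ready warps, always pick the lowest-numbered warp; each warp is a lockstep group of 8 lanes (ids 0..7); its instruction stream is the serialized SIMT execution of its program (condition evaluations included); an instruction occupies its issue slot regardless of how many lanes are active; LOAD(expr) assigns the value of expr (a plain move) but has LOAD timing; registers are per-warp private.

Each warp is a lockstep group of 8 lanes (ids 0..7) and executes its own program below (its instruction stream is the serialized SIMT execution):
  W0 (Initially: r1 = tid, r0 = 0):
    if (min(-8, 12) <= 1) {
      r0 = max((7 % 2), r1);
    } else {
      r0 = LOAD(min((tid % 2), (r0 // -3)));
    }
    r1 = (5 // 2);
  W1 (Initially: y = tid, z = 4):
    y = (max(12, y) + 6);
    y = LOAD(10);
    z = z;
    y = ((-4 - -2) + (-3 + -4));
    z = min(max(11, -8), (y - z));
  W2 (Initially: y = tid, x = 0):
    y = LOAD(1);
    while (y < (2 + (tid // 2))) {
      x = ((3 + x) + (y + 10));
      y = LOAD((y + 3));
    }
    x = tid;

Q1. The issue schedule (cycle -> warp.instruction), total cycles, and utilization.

cycle 0: W0.I0
cycle 1: W0.I1
cycle 2: W0.I2
cycle 3: W1.I0
cycle 4: W1.I1
cycle 5: W1.I2
cycle 6: W2.I0
cycle 7: idle
cycle 8: idle
cycle 9: idle
cycle 10: W1.I3
cycle 11: W1.I4
cycle 12: W2.I1
cycle 13: W2.I2
cycle 14: W2.I3
cycle 15: idle
cycle 16: idle
cycle 17: idle
cycle 18: idle
cycle 19: idle
cycle 20: W2.I4
cycle 21: W2.I5
cycle 22: W2.I6
cycle 23: idle
cycle 24: idle
cycle 25: idle
cycle 26: idle
cycle 27: idle
cycle 28: W2.I7
cycle 29: W2.I8

Answer: 30 cycles, utilization 17/30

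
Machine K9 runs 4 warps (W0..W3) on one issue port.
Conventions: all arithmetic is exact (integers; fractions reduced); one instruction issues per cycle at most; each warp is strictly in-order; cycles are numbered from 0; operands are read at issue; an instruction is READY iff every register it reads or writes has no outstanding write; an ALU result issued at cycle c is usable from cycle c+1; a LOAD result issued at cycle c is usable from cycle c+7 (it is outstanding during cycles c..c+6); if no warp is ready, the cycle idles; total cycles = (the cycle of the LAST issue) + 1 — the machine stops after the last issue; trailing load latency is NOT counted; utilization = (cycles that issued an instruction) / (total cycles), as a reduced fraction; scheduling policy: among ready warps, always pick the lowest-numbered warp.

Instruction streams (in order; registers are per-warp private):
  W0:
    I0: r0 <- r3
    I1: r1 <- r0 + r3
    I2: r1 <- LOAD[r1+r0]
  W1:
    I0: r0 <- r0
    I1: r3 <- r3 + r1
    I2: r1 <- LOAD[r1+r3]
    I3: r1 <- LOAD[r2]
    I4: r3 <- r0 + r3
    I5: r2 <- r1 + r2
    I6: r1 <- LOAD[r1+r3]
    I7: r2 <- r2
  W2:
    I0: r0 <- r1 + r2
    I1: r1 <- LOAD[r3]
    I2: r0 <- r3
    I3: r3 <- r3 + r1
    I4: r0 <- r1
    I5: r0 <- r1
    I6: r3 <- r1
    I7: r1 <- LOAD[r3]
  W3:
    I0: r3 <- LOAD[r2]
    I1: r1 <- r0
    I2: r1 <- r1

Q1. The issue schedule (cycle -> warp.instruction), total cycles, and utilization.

cycle 0: W0.I0
cycle 1: W0.I1
cycle 2: W0.I2
cycle 3: W1.I0
cycle 4: W1.I1
cycle 5: W1.I2
cycle 6: W2.I0
cycle 7: W2.I1
cycle 8: W2.I2
cycle 9: W3.I0
cycle 10: W3.I1
cycle 11: W3.I2
cycle 12: W1.I3
cycle 13: W1.I4
cycle 14: W2.I3
cycle 15: W2.I4
cycle 16: W2.I5
cycle 17: W2.I6
cycle 18: W2.I7
cycle 19: W1.I5
cycle 20: W1.I6
cycle 21: W1.I7

Answer: 22 cycles, utilization 1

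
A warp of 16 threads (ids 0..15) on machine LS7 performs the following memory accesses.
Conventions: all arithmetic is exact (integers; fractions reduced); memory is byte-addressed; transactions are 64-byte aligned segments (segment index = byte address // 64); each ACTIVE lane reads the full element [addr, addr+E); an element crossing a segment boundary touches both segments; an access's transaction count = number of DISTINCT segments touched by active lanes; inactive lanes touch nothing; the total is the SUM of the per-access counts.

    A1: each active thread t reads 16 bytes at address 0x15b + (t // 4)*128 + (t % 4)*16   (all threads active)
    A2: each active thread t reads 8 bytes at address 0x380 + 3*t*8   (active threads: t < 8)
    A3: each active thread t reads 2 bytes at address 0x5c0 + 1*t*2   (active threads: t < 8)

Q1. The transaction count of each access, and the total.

A1: 8 transactions
A2: 3 transactions
A3: 1 transaction

Answer: 8,3,1; total 12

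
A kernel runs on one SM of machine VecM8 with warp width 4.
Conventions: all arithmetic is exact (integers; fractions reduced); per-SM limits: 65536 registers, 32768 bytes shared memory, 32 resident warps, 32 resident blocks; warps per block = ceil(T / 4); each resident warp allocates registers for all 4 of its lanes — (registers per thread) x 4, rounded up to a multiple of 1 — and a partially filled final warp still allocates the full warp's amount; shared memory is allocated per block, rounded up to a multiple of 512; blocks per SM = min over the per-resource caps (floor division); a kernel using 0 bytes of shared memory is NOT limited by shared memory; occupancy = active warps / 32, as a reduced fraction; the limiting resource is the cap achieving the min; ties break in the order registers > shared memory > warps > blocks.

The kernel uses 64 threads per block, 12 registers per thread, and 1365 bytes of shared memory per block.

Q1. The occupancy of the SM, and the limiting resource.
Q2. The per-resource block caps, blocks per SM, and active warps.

Answer: occupancy 1, limited by warps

registers: 85 blocks
shared memory: 21 blocks
warps: 2 blocks
blocks: 32 blocks

Answer: 2 blocks, 32 active warps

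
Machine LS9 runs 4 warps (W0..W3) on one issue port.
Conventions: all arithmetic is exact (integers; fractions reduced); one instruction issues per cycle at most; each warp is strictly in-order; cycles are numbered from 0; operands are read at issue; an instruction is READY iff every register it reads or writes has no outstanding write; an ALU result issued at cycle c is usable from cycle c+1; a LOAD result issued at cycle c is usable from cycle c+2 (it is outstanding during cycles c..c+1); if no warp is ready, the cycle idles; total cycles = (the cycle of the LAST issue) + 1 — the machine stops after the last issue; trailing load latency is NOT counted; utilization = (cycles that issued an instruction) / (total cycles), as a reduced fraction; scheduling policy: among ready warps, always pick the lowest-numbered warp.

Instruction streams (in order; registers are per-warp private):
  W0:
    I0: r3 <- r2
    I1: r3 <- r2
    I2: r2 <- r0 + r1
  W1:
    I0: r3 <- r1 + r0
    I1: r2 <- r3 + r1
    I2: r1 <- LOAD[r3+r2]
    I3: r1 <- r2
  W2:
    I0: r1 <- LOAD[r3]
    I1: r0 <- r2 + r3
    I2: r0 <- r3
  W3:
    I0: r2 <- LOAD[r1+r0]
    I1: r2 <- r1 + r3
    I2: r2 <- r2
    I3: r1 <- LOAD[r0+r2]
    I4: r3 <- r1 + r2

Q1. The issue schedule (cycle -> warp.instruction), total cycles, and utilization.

cycle 0: W0.I0
cycle 1: W0.I1
cycle 2: W0.I2
cycle 3: W1.I0
cycle 4: W1.I1
cycle 5: W1.I2
cycle 6: W2.I0
cycle 7: W1.I3
cycle 8: W2.I1
cycle 9: W2.I2
cycle 10: W3.I0
cycle 11: idle
cycle 12: W3.I1
cycle 13: W3.I2
cycle 14: W3.I3
cycle 15: idle
cycle 16: W3.I4

Answer: 17 cycles, utilization 15/17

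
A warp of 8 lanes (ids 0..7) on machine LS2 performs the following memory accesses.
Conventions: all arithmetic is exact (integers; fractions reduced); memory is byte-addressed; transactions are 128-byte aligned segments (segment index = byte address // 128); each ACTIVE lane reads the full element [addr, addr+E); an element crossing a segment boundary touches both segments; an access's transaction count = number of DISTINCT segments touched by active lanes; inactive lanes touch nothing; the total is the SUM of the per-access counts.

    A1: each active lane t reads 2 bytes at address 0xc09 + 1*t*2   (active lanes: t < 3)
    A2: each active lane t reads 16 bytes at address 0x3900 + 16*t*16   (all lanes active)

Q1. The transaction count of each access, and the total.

A1: 1 transaction
A2: 8 transactions

Answer: 1,8; total 9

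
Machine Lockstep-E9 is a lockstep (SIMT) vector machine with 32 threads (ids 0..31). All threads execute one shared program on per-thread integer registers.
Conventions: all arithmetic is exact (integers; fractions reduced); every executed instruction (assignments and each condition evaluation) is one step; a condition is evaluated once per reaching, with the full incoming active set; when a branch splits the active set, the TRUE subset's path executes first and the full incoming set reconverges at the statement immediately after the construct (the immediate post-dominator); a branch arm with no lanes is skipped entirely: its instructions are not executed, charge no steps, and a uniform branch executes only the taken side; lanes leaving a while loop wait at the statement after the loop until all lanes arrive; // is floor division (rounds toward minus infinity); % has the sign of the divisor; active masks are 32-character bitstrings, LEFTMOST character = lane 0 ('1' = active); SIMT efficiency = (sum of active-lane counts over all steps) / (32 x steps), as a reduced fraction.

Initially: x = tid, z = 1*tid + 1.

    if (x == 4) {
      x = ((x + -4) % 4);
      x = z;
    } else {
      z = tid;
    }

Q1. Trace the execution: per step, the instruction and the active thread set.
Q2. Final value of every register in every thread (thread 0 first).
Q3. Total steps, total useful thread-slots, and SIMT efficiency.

step 0: eval (x == 4)                11111111111111111111111111111111
step 1: x <- ((x + -4) % 4)          00001000000000000000000000000000
step 2: x <- z                       00001000000000000000000000000000
step 3: z <- tid                     11110111111111111111111111111111

Answer: 4 steps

x: 0,1,2,3,5,5,6,7,8,9,10,11,12,13,14,15,16,17,18,19,20,21,22,23,24,25,26,27,28,29,30,31
z: 0,1,2,3,5,5,6,7,8,9,10,11,12,13,14,15,16,17,18,19,20,21,22,23,24,25,26,27,28,29,30,31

steps = 4; useful = 65; efficiency = 65/128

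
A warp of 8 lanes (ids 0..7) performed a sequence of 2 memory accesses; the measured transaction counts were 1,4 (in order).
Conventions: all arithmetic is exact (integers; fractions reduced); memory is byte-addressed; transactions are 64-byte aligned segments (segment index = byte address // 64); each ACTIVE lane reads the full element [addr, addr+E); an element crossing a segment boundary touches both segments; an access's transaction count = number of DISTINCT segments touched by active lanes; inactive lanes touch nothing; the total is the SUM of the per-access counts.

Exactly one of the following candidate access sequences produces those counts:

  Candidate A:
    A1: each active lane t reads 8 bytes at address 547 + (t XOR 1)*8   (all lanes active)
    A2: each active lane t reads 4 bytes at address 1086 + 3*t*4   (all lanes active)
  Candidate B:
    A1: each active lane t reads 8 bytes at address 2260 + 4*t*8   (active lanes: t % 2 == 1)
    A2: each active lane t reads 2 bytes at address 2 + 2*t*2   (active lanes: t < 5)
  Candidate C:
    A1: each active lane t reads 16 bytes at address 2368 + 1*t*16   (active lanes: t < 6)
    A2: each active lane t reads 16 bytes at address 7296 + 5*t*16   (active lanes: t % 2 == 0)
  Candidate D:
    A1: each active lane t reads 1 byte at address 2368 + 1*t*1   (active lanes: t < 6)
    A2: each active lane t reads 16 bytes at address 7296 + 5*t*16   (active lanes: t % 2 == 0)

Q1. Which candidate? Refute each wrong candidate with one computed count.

A: A1 gives 2 transactions, not 1
B: A1 gives 4 transactions, not 1
C: A1 gives 2 transactions, not 1
D: all counts match (1,4)

Answer: D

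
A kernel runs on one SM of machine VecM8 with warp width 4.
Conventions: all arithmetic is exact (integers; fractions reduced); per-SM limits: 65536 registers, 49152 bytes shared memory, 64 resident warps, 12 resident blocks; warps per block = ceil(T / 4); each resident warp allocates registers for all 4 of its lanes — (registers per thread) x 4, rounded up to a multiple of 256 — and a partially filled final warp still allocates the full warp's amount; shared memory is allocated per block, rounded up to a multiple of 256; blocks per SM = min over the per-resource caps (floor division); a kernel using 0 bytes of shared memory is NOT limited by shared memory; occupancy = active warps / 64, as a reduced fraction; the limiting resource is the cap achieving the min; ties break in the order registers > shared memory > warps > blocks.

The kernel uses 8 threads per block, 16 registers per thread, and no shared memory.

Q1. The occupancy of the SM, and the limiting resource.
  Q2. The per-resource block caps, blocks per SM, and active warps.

Answer: occupancy 3/8, limited by blocks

registers: 128 blocks
shared memory: no limit (kernel uses none)
warps: 32 blocks
blocks: 12 blocks

Answer: 12 blocks, 24 active warps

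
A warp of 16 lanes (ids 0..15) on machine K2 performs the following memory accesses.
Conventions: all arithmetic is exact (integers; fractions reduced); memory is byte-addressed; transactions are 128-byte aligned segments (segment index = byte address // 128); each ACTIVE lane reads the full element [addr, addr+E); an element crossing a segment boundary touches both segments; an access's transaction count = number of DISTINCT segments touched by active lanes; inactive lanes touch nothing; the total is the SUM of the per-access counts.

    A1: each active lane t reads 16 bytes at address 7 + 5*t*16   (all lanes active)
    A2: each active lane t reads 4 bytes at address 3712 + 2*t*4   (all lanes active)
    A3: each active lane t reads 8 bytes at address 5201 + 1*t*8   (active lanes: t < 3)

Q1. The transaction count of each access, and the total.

A1: 10 transactions
A2: 1 transaction
A3: 1 transaction

Answer: 10,1,1; total 12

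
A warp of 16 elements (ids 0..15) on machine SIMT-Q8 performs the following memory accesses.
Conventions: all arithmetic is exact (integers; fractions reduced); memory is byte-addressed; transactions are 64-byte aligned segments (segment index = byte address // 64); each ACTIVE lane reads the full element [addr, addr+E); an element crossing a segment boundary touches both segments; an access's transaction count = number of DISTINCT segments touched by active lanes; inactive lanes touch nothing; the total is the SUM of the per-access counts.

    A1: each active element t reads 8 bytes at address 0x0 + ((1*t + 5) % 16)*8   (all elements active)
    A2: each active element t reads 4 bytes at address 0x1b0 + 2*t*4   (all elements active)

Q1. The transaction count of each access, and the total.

A1: 2 transactions
A2: 3 transactions

Answer: 2,3; total 5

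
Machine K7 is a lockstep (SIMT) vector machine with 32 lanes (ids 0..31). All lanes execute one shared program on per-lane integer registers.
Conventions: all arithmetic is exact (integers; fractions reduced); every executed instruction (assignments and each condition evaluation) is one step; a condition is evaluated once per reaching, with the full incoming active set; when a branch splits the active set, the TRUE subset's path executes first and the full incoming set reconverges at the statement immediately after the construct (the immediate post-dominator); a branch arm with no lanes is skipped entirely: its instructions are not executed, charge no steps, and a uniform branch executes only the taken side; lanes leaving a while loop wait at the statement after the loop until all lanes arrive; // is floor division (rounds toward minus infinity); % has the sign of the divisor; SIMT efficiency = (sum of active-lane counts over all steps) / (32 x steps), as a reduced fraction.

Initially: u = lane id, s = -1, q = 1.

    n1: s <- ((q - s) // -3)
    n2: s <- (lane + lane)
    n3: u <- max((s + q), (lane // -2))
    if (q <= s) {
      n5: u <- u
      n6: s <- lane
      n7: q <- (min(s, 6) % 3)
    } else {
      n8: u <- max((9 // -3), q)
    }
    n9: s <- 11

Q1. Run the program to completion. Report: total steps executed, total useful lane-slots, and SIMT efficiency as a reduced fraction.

Answer: 9 steps, 254 useful, 127/144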